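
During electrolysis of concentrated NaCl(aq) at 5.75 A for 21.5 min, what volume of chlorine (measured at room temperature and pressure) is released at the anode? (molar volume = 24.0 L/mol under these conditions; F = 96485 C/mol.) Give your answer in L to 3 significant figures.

0.923 L

Q = 5.75 A × 1290 s = 7418 C
n(e⁻) = Q/F = 7418/96485 = 0.07688 mol
2Cl⁻ → Cl₂ + 2e⁻, so n(Cl₂) = 0.07688 / 2 = 0.03844 mol
V = 0.03844 × 24.0 = 0.9226 L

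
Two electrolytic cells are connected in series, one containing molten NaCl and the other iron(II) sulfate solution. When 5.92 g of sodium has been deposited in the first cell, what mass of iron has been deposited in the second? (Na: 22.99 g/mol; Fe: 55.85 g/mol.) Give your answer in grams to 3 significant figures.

n(Na) = 5.92 / 22.99 = 0.2575 mol
Na⁺ + e⁻ → Na, so n(e⁻) = 0.2575 mol
Since the cells are in series, n(e⁻) in the Fe cell is also 0.2575 mol.
Fe²⁺ + 2e⁻ → Fe, so n(Fe) = 0.2575 / 2 = 0.1288 mol
m(Fe) = 0.1288 × 55.85 = 7.19 g

7.19 g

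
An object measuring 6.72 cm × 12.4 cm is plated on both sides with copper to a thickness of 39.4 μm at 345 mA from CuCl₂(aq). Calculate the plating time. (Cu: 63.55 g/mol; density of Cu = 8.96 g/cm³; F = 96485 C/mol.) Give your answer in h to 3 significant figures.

Plated area = 2 × 6.72 × 12.4 = 166.7 cm²
Volume = 166.7 × 39.4×10⁻⁴ cm = 0.6568 cm³
m(Cu) = 0.6568 × 8.96 = 5.885 g
n(Cu) = 5.885 / 63.55 = 0.09260 mol; n(e⁻) = 2 × 0.09260 = 0.1852 mol
Q = 0.1852 × 96485 = 17870 C
t = 17870 / 0.345 = 51800 s = 14.4 h

14.4 h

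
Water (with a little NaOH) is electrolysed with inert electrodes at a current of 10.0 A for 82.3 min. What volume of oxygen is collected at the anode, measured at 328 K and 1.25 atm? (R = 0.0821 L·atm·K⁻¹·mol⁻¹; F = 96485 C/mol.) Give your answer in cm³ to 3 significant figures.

Q = It = 10.0 × 4938 = 49380 C
n(e⁻) = 49380 / 96485 = 0.5118 mol
2H₂O → O₂ + 4H⁺ + 4e⁻, so n(O₂) = 0.5118 / 4 = 0.1280 mol
V = nRT/P = 0.1280 × 0.0821 × 328 / 1.25 = 2.758 L
= 2760 cm³

2760 cm³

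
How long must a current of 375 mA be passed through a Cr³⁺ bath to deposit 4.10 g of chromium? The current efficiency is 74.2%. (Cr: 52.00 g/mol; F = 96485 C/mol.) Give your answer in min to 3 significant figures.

1370 min

n(Cr) = 4.10 / 52.00 = 0.07885 mol
Cr³⁺ + 3e⁻ → Cr, so n(e⁻) = 3 × 0.07885 = 0.2366 mol
Q = 0.2366 × 96485 / 0.742 = 30770 C
t = Q / I = 30770 / 0.375 = 82050 s = 1370 min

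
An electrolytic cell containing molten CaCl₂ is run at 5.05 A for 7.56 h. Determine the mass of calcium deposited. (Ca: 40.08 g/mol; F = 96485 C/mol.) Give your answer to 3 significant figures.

28.5 g

Q = It = 5.05 × 27216 = 1.374×10^5 C
Moles of electrons = 1.374×10^5 / 96485 = 1.424 mol
Ca²⁺ + 2e⁻ → Ca, so n(Ca) = 1.424 / 2 = 0.7120 mol
m = 0.7120 × 40.08 = 28.5 g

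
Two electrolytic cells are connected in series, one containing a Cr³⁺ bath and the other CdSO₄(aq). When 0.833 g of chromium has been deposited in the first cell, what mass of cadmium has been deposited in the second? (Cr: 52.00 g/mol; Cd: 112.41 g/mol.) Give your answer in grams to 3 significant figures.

2.70 g

n(Cr) = 0.833 / 52.00 = 0.01602 mol
Cr³⁺ + 3e⁻ → Cr, so n(e⁻) = 3 × 0.01602 = 0.04806 mol
The cells are in series, so the same charge (and hence the same n(e⁻) = 0.04806 mol) passes through both.
Cd²⁺ + 2e⁻ → Cd, so n(Cd) = 0.04806 / 2 = 0.02403 mol
m(Cd) = 0.02403 × 112.41 = 2.70 g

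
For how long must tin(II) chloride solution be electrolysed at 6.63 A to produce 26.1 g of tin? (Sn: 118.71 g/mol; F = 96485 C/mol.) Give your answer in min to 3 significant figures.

107 min

n(Sn) = 26.1 / 118.71 = 0.2199 mol
Sn²⁺ + 2e⁻ → Sn, so n(e⁻) = 2 × 0.2199 = 0.4398 mol
Q = 0.4398 × 96485 = 42430 C
t = Q / I = 42430 / 6.63 = 6400 s = 107 min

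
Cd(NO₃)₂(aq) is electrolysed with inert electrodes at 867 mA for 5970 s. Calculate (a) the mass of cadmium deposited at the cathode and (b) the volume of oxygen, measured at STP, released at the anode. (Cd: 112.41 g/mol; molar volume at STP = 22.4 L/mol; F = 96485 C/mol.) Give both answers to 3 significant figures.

Q = 0.867 × 5970 = 5176 C; n(e⁻) = 5176 / 96485 = 0.05365 mol
Cathode: Cd²⁺ + 2e⁻ → Cd → n(Cd) = 0.05365/2 = 0.02683 mol → 3.02 g
Anode: 2H₂O → O₂ + 4H⁺ + 4e⁻ → n(O₂) = 0.05365/4 = 0.01341 mol → 0.300 L

3.02 g Cd; 0.300 L O₂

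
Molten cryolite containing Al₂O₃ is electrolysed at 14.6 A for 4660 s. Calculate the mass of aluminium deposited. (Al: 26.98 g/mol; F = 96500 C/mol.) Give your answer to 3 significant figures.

Q = It = 14.6 × 4660 = 68040 C
n(e⁻) = 68040 / 96500 = 0.7051 mol
Al³⁺ + 3e⁻ → Al, so n(Al) = 0.7051 / 3 = 0.2350 mol
m = 0.2350 × 26.98 = 6.34 g

6.34 g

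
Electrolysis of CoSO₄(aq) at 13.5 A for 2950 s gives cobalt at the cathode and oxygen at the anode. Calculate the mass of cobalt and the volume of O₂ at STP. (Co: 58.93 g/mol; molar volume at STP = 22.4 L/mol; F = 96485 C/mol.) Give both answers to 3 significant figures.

Q = 13.5 × 2950 = 39830 C; n(e⁻) = 39830 / 96485 = 0.4128 mol
Cathode: Co²⁺ + 2e⁻ → Co → n(Co) = 0.4128/2 = 0.2064 mol → 12.2 g
Anode: 2H₂O → O₂ + 4H⁺ + 4e⁻ → n(O₂) = 0.4128/4 = 0.1032 mol → 2.31 L

12.2 g Co; 2.31 L O₂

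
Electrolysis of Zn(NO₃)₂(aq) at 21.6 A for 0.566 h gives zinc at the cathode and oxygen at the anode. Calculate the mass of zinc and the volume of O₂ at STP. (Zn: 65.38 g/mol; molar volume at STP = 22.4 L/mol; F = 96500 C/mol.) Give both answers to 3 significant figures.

Q = 21.6 × 2037.6 = 44010 C; n(e⁻) = 44010 / 96500 = 0.4561 mol
Cathode: Zn²⁺ + 2e⁻ → Zn → n(Zn) = 0.4561/2 = 0.2281 mol → 14.9 g
Anode: 2H₂O → O₂ + 4H⁺ + 4e⁻ → n(O₂) = 0.4561/4 = 0.1140 mol → 2.55 L

14.9 g Zn; 2.55 L O₂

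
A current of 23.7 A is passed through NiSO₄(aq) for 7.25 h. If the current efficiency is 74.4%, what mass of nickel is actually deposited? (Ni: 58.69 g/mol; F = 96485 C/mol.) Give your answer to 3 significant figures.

Q = 23.7 × 26100 = 6.186×10^5 C
n(e⁻) = 6.186×10^5 / 96485 = 6.411 mol
Ni²⁺ + 2e⁻ → Ni, so theoretical m(Ni) = 3.206 × 58.69 = 188.2 g
Actual mass = 74.4% × 188.2 = 140 g

140 g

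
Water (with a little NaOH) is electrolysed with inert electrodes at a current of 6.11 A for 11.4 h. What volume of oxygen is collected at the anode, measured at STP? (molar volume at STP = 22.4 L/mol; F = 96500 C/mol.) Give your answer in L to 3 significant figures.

14.6 L

Charge passed = 6.11 × 41040 = 2.508×10^5 C
Moles of electrons = 2.508×10^5 / 96500 = 2.599 mol
2H₂O → O₂ + 4H⁺ + 4e⁻, so n(O₂) = 2.599 / 4 = 0.6498 mol
V = 0.6498 × 22.4 = 14.56 L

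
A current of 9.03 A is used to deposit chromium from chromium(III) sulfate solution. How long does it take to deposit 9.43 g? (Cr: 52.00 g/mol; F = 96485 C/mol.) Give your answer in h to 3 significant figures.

n(Cr) = 9.43 / 52.00 = 0.1813 mol
Cr³⁺ + 3e⁻ → Cr, so n(e⁻) = 3 × 0.1813 = 0.5439 mol
Q = 0.5439 × 96485 = 52480 C
t = Q / I = 52480 / 9.03 = 5812 s = 1.61 h

1.61 h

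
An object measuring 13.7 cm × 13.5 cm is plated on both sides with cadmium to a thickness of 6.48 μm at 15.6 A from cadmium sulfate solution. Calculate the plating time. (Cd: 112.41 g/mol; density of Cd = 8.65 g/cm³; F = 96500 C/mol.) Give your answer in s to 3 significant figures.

Plated area = 2 × 13.7 × 13.5 = 369.9 cm²
Volume = 369.9 × 6.48×10⁻⁴ cm = 0.2397 cm³
m(Cd) = 0.2397 × 8.65 = 2.073 g
n(Cd) = 2.073 / 112.41 = 0.01844 mol; n(e⁻) = 2 × 0.01844 = 0.03688 mol
Q = 0.03688 × 96500 = 3559 C
t = 3559 / 15.6 = 228.1 s

228 s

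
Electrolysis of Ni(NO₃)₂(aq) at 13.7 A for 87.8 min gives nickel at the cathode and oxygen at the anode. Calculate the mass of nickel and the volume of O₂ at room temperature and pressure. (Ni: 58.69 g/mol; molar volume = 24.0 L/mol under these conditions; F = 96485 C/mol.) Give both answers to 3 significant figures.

22.0 g Ni; 4.49 L O₂

Q = 13.7 × 5268 = 72170 C; n(e⁻) = 72170 / 96485 = 0.7480 mol
Cathode: Ni²⁺ + 2e⁻ → Ni → n(Ni) = 0.7480/2 = 0.3740 mol → 22.0 g
Anode: 2H₂O → O₂ + 4H⁺ + 4e⁻ → n(O₂) = 0.7480/4 = 0.1870 mol → 4.49 L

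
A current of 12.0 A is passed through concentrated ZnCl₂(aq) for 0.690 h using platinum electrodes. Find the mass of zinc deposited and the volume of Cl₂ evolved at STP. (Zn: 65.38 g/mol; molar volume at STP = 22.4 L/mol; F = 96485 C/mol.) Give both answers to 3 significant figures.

Q = 12.0 × 2484 = 29810 C; n(e⁻) = 29810 / 96485 = 0.3090 mol
Cathode: Zn²⁺ + 2e⁻ → Zn → n(Zn) = 0.3090/2 = 0.1545 mol → 10.1 g
Anode: 2Cl⁻ → Cl₂ + 2e⁻ → n(Cl₂) = 0.3090/2 = 0.1545 mol → 3.46 L

10.1 g Zn; 3.46 L Cl₂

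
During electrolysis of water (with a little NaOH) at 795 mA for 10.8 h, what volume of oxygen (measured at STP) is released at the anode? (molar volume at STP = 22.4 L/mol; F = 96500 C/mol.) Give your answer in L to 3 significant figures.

1.79 L

Q = 0.795 A × 38880 s = 30910 C
Moles of electrons = 30910 / 96500 = 0.3203 mol
2H₂O → O₂ + 4H⁺ + 4e⁻, so n(O₂) = 0.3203 / 4 = 0.08008 mol
V = 0.08008 × 22.4 = 1.794 L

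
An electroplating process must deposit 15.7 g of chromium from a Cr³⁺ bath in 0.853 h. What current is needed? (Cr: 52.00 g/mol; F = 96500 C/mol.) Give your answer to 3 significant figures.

28.5 A

n(Cr) = 15.7 / 52.00 = 0.3019 mol
Cr³⁺ + 3e⁻ → Cr, so n(e⁻) = 3 × 0.3019 = 0.9057 mol
Q = 0.9057 × 96500 = 87400 C
I = Q / t = 87400 / 3070.8 s = 28.5 A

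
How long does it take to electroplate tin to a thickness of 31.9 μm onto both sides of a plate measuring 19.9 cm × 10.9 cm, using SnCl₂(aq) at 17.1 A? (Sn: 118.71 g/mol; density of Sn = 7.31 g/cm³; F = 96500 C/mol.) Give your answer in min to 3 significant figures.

16.0 min

Plated area = 2 × 19.9 × 10.9 = 433.8 cm²
Volume = 433.8 × 31.9×10⁻⁴ cm = 1.384 cm³
m(Sn) = 1.384 × 7.31 = 10.12 g
n(Sn) = 10.12 / 118.71 = 0.08525 mol; n(e⁻) = 2 × 0.08525 = 0.1705 mol
Q = 0.1705 × 96500 = 16450 C
t = 16450 / 17.1 = 962.0 s = 16.0 min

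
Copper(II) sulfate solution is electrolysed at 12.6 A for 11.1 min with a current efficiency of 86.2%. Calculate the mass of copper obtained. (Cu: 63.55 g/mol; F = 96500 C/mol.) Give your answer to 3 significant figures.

Q = 12.6 × 666 = 8392 C
n(e⁻) = 8392 / 96500 = 0.08696 mol
Cu²⁺ + 2e⁻ → Cu, so theoretical m(Cu) = 0.04348 × 63.55 = 2.763 g
Actual mass = 86.2% × 2.763 = 2.38 g

2.38 g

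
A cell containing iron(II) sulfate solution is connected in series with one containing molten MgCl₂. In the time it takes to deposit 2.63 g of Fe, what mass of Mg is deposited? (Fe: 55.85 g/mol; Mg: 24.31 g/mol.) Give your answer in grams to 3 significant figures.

1.14 g

n(Fe) = 2.63 / 55.85 = 0.04709 mol
Fe²⁺ + 2e⁻ → Fe, so n(e⁻) = 2 × 0.04709 = 0.09418 mol
Same current for the same time ⇒ same n(e⁻) = 0.09418 mol in both cells.
Mg²⁺ + 2e⁻ → Mg, so n(Mg) = 0.09418 / 2 = 0.04709 mol
m(Mg) = 0.04709 × 24.31 = 1.14 g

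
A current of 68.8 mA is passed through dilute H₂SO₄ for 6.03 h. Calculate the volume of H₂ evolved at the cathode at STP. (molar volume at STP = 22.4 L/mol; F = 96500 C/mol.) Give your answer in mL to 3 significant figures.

Q = It = 0.0688 × 21708 = 1494 C
n(e⁻) = Q/F = 1494/96500 = 0.01548 mol
2H⁺ + 2e⁻ → H₂, so n(H₂) = 0.01548 / 2 = 0.007740 mol
V = 0.007740 × 22.4 = 0.1734 L
= 173 mL

173 mL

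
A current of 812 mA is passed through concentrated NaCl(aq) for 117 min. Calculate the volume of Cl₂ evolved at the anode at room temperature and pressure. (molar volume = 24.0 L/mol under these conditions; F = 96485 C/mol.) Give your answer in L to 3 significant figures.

0.709 L

Charge passed = 0.812 × 7020 = 5700 C
n(e⁻) = 5700 / 96485 = 0.05908 mol
2Cl⁻ → Cl₂ + 2e⁻, so n(Cl₂) = 0.05908 / 2 = 0.02954 mol
V = 0.02954 × 24.0 = 0.7090 L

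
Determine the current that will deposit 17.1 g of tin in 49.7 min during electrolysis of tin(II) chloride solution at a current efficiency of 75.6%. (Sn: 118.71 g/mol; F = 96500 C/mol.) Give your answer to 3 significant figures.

12.3 A

n(Sn) = 17.1 / 118.71 = 0.1440 mol
Sn²⁺ + 2e⁻ → Sn, so n(e⁻) = 2 × 0.1440 = 0.2880 mol
Q = 0.2880 × 96500 / 0.756 = 36760 C
I = Q / t = 36760 / 2982 s = 12.3 A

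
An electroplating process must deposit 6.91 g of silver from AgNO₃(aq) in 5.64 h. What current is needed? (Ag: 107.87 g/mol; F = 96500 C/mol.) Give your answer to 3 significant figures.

n(Ag) = 6.91 / 107.87 = 0.06406 mol
Ag⁺ + e⁻ → Ag, so n(e⁻) = 0.06406 mol
Q = 0.06406 × 96500 = 6182 C
I = Q / t = 6182 / 20304 s = 0.304 A

0.304 A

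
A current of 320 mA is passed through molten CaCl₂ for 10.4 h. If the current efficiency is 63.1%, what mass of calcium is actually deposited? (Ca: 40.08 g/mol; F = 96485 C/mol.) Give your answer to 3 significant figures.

Q = 0.320 × 37440 = 11980 C
n(e⁻) = 11980 / 96485 = 0.1242 mol
Ca²⁺ + 2e⁻ → Ca, so theoretical m(Ca) = 0.06210 × 40.08 = 2.489 g
Actual mass = 63.1% × 2.489 = 1.57 g

1.57 g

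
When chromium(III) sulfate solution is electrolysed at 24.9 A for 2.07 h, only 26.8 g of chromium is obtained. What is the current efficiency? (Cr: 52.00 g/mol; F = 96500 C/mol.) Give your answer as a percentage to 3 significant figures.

80.4%

Q = 24.9 × 7452 = 1.856×10^5 C
n(e⁻) = 1.856×10^5 / 96500 = 1.923 mol
Cr³⁺ + 3e⁻ → Cr, so theoretical n(Cr) = 0.6410 mol → 33.33 g
Efficiency = 26.8 / 33.33 = 0.8041 = 80.4%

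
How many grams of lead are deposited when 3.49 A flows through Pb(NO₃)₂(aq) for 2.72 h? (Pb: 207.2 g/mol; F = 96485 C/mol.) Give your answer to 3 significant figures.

Charge passed = 3.49 × 9792 = 34170 C
n(e⁻) = 34170 / 96485 = 0.3541 mol
Pb²⁺ + 2e⁻ → Pb, so n(Pb) = 0.3541 / 2 = 0.1771 mol
m = 0.1771 × 207.2 = 36.7 g

36.7 g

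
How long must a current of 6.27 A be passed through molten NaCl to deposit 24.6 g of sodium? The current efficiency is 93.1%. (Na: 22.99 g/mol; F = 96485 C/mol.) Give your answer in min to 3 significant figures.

295 min

n(Na) = 24.6 / 22.99 = 1.070 mol
Na⁺ + e⁻ → Na, so n(e⁻) = 1.070 mol
Q = 1.070 × 96485 / 0.931 = 1.109×10^5 C
t = Q / I = 1.109×10^5 / 6.27 = 17690 s = 295 min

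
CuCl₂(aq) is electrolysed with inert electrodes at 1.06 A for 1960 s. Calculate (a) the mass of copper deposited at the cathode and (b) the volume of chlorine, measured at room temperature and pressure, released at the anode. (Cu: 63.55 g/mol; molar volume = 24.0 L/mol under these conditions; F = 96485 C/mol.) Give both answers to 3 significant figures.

Q = 1.06 × 1960 = 2078 C; n(e⁻) = 2078 / 96485 = 0.02154 mol
Cathode: Cu²⁺ + 2e⁻ → Cu → n(Cu) = 0.02154/2 = 0.01077 mol → 0.684 g
Anode: 2Cl⁻ → Cl₂ + 2e⁻ → n(Cl₂) = 0.02154/2 = 0.01077 mol → 0.258 L

0.684 g Cu; 0.258 L Cl₂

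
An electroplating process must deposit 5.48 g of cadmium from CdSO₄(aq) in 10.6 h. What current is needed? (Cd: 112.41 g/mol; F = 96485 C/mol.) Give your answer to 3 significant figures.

n(Cd) = 5.48 / 112.41 = 0.04875 mol
Cd²⁺ + 2e⁻ → Cd, so n(e⁻) = 2 × 0.04875 = 0.09750 mol
Q = 0.09750 × 96485 = 9407 C
I = Q / t = 9407 / 38160 s = 0.247 A

0.247 A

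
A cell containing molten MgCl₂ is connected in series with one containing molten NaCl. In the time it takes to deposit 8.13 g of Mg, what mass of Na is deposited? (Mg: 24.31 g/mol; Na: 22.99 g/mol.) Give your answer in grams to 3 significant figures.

15.4 g

n(Mg) = 8.13 / 24.31 = 0.3344 mol
Mg²⁺ + 2e⁻ → Mg, so n(e⁻) = 2 × 0.3344 = 0.6688 mol
The cells are in series, so the same charge (and hence the same n(e⁻) = 0.6688 mol) passes through both.
Na⁺ + e⁻ → Na, so n(Na) = 0.6688 mol
m(Na) = 0.6688 × 22.99 = 15.4 g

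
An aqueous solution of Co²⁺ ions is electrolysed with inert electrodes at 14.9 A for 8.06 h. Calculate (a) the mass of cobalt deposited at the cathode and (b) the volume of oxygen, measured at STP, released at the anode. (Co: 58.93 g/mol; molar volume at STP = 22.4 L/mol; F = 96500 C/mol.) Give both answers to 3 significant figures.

Q = 14.9 × 29016 = 4.323×10^5 C; n(e⁻) = 4.323×10^5 / 96500 = 4.480 mol
Cathode: Co²⁺ + 2e⁻ → Co → n(Co) = 4.480/2 = 2.240 mol → 132 g
Anode: 2H₂O → O₂ + 4H⁺ + 4e⁻ → n(O₂) = 4.480/4 = 1.120 mol → 25.1 L

132 g Co; 25.1 L O₂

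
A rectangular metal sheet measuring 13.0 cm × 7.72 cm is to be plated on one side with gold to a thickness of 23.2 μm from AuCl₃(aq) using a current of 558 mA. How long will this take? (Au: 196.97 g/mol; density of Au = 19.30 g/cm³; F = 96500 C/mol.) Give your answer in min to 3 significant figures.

Plated area = 13.0 × 7.72 = 100.4 cm²
Volume = 100.4 × 23.2×10⁻⁴ cm = 0.2329 cm³
m(Au) = 0.2329 × 19.30 = 4.495 g
n(Au) = 4.495 / 196.97 = 0.02282 mol; n(e⁻) = 3 × 0.02282 = 0.06846 mol
Q = 0.06846 × 96500 = 6606 C
t = 6606 / 0.558 = 11840 s = 197 min

197 min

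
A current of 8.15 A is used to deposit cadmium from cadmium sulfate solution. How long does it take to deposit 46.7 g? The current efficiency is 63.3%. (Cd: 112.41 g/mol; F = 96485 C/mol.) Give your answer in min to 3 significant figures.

259 min

n(Cd) = 46.7 / 112.41 = 0.4154 mol
Cd²⁺ + 2e⁻ → Cd, so n(e⁻) = 2 × 0.4154 = 0.8308 mol
Q = 0.8308 × 96485 / 0.633 = 1.266×10^5 C
t = Q / I = 1.266×10^5 / 8.15 = 15530 s = 259 min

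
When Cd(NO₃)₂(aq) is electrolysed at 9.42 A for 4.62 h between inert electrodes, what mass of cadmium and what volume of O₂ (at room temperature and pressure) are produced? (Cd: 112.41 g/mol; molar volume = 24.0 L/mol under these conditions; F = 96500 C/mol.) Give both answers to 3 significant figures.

91.3 g Cd; 9.74 L O₂

Q = 9.42 × 16632 = 1.567×10^5 C; n(e⁻) = 1.567×10^5 / 96500 = 1.624 mol
Cathode: Cd²⁺ + 2e⁻ → Cd → n(Cd) = 1.624/2 = 0.8120 mol → 91.3 g
Anode: 2H₂O → O₂ + 4H⁺ + 4e⁻ → n(O₂) = 1.624/4 = 0.4060 mol → 9.74 L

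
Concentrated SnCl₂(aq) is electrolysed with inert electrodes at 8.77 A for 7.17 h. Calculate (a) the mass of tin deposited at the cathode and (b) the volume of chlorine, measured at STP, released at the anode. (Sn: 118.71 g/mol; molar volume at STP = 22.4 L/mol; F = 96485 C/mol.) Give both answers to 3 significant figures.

Q = 8.77 × 25812 = 2.264×10^5 C; n(e⁻) = 2.264×10^5 / 96485 = 2.346 mol
Cathode: Sn²⁺ + 2e⁻ → Sn → n(Sn) = 2.346/2 = 1.173 mol → 139 g
Anode: 2Cl⁻ → Cl₂ + 2e⁻ → n(Cl₂) = 2.346/2 = 1.173 mol → 26.3 L

139 g Sn; 26.3 L Cl₂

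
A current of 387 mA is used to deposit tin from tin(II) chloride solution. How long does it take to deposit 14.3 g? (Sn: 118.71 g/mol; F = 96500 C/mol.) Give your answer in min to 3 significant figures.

n(Sn) = 14.3 / 118.71 = 0.1205 mol
Sn²⁺ + 2e⁻ → Sn, so n(e⁻) = 2 × 0.1205 = 0.2410 mol
Q = 0.2410 × 96500 = 23260 C
t = Q / I = 23260 / 0.387 = 60100 s = 1000 min

1000 min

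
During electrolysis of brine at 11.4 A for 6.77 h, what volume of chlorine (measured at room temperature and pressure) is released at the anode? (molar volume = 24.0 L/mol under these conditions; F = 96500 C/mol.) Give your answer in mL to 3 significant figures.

Q = It = 11.4 × 24372 = 2.778×10^5 C
n(e⁻) = Q/F = 2.778×10^5/96500 = 2.879 mol
2Cl⁻ → Cl₂ + 2e⁻, so n(Cl₂) = 2.879 / 2 = 1.440 mol
V = 1.440 × 24.0 = 34.56 L
= 34600 mL

34600 mL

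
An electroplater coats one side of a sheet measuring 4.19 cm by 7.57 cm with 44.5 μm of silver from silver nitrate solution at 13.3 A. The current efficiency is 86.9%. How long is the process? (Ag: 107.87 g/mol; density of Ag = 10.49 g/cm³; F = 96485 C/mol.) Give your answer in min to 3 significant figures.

1.91 min

Plated area = 4.19 × 7.57 = 31.72 cm²
Volume = 31.72 × 44.5×10⁻⁴ cm = 0.1412 cm³
m(Ag) = 0.1412 × 10.49 = 1.481 g
n(Ag) = 1.481 / 107.87 = 0.01373 mol; n(e⁻) = 0.01373 mol
Q = 0.01373 × 96485 / 0.869 = 1524 C
t = 1524 / 13.3 = 114.6 s = 1.91 min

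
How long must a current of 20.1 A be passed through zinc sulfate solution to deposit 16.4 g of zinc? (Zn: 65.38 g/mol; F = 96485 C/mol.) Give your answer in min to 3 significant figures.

n(Zn) = 16.4 / 65.38 = 0.2508 mol
Zn²⁺ + 2e⁻ → Zn, so n(e⁻) = 2 × 0.2508 = 0.5016 mol
Q = 0.5016 × 96485 = 48400 C
t = Q / I = 48400 / 20.1 = 2408 s = 40.1 min

40.1 min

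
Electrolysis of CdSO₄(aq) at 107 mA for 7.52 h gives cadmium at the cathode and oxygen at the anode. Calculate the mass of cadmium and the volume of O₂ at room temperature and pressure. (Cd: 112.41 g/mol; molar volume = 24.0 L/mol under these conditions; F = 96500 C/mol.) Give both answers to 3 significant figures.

1.69 g Cd; 0.180 L O₂

Q = 0.107 × 27072 = 2897 C; n(e⁻) = 2897 / 96500 = 0.03002 mol
Cathode: Cd²⁺ + 2e⁻ → Cd → n(Cd) = 0.03002/2 = 0.01501 mol → 1.69 g
Anode: 2H₂O → O₂ + 4H⁺ + 4e⁻ → n(O₂) = 0.03002/4 = 0.007505 mol → 0.180 L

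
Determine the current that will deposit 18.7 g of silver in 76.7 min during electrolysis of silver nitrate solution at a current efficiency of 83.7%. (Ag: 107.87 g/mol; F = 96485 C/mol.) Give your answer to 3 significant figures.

n(Ag) = 18.7 / 107.87 = 0.1734 mol
Ag⁺ + e⁻ → Ag, so n(e⁻) = 0.1734 mol
Q = 0.1734 × 96485 / 0.837 = 19990 C
I = Q / t = 19990 / 4602 s = 4.34 A

4.34 A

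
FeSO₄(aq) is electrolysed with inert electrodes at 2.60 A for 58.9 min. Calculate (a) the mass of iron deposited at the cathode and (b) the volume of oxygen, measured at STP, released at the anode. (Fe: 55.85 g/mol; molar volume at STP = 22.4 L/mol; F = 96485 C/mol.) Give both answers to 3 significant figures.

Q = 2.60 × 3534 = 9188 C; n(e⁻) = 9188 / 96485 = 0.09523 mol
Cathode: Fe²⁺ + 2e⁻ → Fe → n(Fe) = 0.09523/2 = 0.04762 mol → 2.66 g
Anode: 2H₂O → O₂ + 4H⁺ + 4e⁻ → n(O₂) = 0.09523/4 = 0.02381 mol → 0.533 L

2.66 g Fe; 0.533 L O₂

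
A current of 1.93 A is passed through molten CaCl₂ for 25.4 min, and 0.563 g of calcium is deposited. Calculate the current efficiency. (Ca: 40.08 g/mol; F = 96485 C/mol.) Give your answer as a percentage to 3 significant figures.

Q = 1.93 × 1524 = 2941 C
n(e⁻) = 2941 / 96485 = 0.03048 mol
Ca²⁺ + 2e⁻ → Ca, so theoretical n(Ca) = 0.01524 mol → 0.6108 g
Efficiency = 0.563 / 0.6108 = 0.9217 = 92.2%

92.2%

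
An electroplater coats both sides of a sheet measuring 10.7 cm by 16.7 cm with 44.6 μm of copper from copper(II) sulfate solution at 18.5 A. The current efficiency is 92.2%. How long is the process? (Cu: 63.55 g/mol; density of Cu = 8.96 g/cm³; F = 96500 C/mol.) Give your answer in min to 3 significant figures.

Plated area = 2 × 10.7 × 16.7 = 357.4 cm²
Volume = 357.4 × 44.6×10⁻⁴ cm = 1.594 cm³
m(Cu) = 1.594 × 8.96 = 14.28 g
n(Cu) = 14.28 / 63.55 = 0.2247 mol; n(e⁻) = 2 × 0.2247 = 0.4494 mol
Q = 0.4494 × 96500 / 0.922 = 47040 C
t = 47040 / 18.5 = 2543 s = 42.4 min

42.4 min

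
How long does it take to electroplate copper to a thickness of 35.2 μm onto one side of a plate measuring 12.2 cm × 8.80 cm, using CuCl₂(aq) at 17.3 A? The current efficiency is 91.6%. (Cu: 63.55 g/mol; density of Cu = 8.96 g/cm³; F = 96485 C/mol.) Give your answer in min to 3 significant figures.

Plated area = 12.2 × 8.80 = 107.4 cm²
Volume = 107.4 × 35.2×10⁻⁴ cm = 0.3780 cm³
m(Cu) = 0.3780 × 8.96 = 3.387 g
n(Cu) = 3.387 / 63.55 = 0.05330 mol; n(e⁻) = 2 × 0.05330 = 0.1066 mol
Q = 0.1066 × 96485 / 0.916 = 11230 C
t = 11230 / 17.3 = 649.1 s = 10.8 min

10.8 min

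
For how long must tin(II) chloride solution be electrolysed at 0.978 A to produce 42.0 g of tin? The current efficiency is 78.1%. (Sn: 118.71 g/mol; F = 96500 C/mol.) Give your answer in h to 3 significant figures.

24.8 h

n(Sn) = 42.0 / 118.71 = 0.3538 mol
Sn²⁺ + 2e⁻ → Sn, so n(e⁻) = 2 × 0.3538 = 0.7076 mol
Q = 0.7076 × 96500 / 0.781 = 87430 C
t = Q / I = 87430 / 0.978 = 89400 s = 24.8 h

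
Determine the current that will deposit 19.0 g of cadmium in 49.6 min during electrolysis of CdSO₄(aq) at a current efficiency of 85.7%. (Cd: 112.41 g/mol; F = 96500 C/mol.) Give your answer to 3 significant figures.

n(Cd) = 19.0 / 112.41 = 0.1690 mol
Cd²⁺ + 2e⁻ → Cd, so n(e⁻) = 2 × 0.1690 = 0.3380 mol
Q = 0.3380 × 96500 / 0.857 = 38060 C
I = Q / t = 38060 / 2976 s = 12.8 A

12.8 A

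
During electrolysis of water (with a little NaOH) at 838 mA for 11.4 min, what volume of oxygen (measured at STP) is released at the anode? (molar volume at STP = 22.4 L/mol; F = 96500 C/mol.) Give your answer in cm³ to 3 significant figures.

33.3 cm³

Q = It = 0.838 × 684 = 573.2 C
n(e⁻) = Q/F = 573.2/96500 = 0.005940 mol
2H₂O → O₂ + 4H⁺ + 4e⁻, so n(O₂) = 0.005940 / 4 = 0.001485 mol
V = 0.001485 × 22.4 = 0.03326 L
= 33.3 cm³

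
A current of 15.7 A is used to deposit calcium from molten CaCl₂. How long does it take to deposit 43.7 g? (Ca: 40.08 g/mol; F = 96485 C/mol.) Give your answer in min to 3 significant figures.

223 min

n(Ca) = 43.7 / 40.08 = 1.090 mol
Ca²⁺ + 2e⁻ → Ca, so n(e⁻) = 2 × 1.090 = 2.180 mol
Q = 2.180 × 96485 = 2.103×10^5 C
t = Q / I = 2.103×10^5 / 15.7 = 13390 s = 223 min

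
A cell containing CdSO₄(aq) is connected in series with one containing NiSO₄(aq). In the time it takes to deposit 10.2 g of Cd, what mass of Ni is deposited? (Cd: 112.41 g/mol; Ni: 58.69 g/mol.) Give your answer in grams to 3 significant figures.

n(Cd) = 10.2 / 112.41 = 0.09074 mol
Cd²⁺ + 2e⁻ → Cd, so n(e⁻) = 2 × 0.09074 = 0.1815 mol
The cells are in series, so the same charge (and hence the same n(e⁻) = 0.1815 mol) passes through both.
Ni²⁺ + 2e⁻ → Ni, so n(Ni) = 0.1815 / 2 = 0.09075 mol
m(Ni) = 0.09075 × 58.69 = 5.33 g

5.33 g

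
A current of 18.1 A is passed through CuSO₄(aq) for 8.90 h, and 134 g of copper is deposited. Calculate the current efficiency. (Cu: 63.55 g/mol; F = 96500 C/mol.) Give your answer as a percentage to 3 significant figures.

Q = 18.1 × 32040 = 5.799×10^5 C
n(e⁻) = 5.799×10^5 / 96500 = 6.009 mol
Cu²⁺ + 2e⁻ → Cu, so theoretical n(Cu) = 3.005 mol → 191.0 g
Efficiency = 134 / 191.0 = 0.7016 = 70.2%

70.2%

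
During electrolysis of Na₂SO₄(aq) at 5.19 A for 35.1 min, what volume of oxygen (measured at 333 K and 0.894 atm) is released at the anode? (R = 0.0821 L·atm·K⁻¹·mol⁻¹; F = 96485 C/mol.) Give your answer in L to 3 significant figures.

0.866 L

Q = It = 5.19 × 2106 = 10930 C
n(e⁻) = 10930 / 96485 = 0.1133 mol
2H₂O → O₂ + 4H⁺ + 4e⁻, so n(O₂) = 0.1133 / 4 = 0.02833 mol
V = nRT/P = 0.02833 × 0.0821 × 333 / 0.894 = 0.8664 L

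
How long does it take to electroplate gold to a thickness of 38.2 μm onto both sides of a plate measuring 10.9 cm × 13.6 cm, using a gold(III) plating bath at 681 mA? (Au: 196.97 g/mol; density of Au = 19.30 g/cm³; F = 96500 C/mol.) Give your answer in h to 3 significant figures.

13.1 h

Plated area = 2 × 10.9 × 13.6 = 296.5 cm²
Volume = 296.5 × 38.2×10⁻⁴ cm = 1.133 cm³
m(Au) = 1.133 × 19.30 = 21.87 g
n(Au) = 21.87 / 196.97 = 0.1110 mol; n(e⁻) = 3 × 0.1110 = 0.3330 mol
Q = 0.3330 × 96500 = 32130 C
t = 32130 / 0.681 = 47180 s = 13.1 h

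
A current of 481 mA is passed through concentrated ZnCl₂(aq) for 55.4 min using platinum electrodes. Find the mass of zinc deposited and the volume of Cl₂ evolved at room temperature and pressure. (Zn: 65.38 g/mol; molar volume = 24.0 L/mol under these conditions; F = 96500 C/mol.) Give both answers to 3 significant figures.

Q = 0.481 × 3324 = 1599 C; n(e⁻) = 1599 / 96500 = 0.01657 mol
Cathode: Zn²⁺ + 2e⁻ → Zn → n(Zn) = 0.01657/2 = 0.008285 mol → 0.542 g
Anode: 2Cl⁻ → Cl₂ + 2e⁻ → n(Cl₂) = 0.01657/2 = 0.008285 mol → 0.199 L

0.542 g Zn; 0.199 L Cl₂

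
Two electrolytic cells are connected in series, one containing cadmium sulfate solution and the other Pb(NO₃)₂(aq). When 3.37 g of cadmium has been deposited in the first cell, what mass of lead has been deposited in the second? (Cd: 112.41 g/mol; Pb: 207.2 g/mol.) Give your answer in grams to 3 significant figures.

n(Cd) = 3.37 / 112.41 = 0.02998 mol
Cd²⁺ + 2e⁻ → Cd, so n(e⁻) = 2 × 0.02998 = 0.05996 mol
Since the cells are in series, n(e⁻) in the Pb cell is also 0.05996 mol.
Pb²⁺ + 2e⁻ → Pb, so n(Pb) = 0.05996 / 2 = 0.02998 mol
m(Pb) = 0.02998 × 207.2 = 6.21 g

6.21 g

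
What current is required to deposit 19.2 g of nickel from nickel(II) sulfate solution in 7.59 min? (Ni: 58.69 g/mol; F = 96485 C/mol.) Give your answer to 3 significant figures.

n(Ni) = 19.2 / 58.69 = 0.3271 mol
Ni²⁺ + 2e⁻ → Ni, so n(e⁻) = 2 × 0.3271 = 0.6542 mol
Q = 0.6542 × 96485 = 63120 C
I = Q / t = 63120 / 455.4 s = 139 A

139 A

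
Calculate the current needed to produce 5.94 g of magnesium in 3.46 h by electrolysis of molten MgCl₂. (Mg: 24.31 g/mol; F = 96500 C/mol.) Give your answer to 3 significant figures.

3.79 A

n(Mg) = 5.94 / 24.31 = 0.2443 mol
Mg²⁺ + 2e⁻ → Mg, so n(e⁻) = 2 × 0.2443 = 0.4886 mol
Q = 0.4886 × 96500 = 47150 C
I = Q / t = 47150 / 12456 s = 3.79 A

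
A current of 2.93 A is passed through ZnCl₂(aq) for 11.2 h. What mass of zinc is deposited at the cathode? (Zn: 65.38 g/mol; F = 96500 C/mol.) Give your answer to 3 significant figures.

Q = 2.93 A × 40320 s = 1.181×10^5 C
n(e⁻) = Q/F = 1.181×10^5/96500 = 1.224 mol
Zn²⁺ + 2e⁻ → Zn, so n(Zn) = 1.224 / 2 = 0.6120 mol
m = 0.6120 × 65.38 = 40.0 g

40.0 g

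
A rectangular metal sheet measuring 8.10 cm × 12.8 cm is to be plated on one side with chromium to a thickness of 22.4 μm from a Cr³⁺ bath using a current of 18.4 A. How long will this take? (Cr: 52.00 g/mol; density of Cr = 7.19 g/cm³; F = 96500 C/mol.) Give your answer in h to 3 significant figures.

Plated area = 8.10 × 12.8 = 103.7 cm²
Volume = 103.7 × 22.4×10⁻⁴ cm = 0.2323 cm³
m(Cr) = 0.2323 × 7.19 = 1.670 g
n(Cr) = 1.670 / 52.00 = 0.03212 mol; n(e⁻) = 3 × 0.03212 = 0.09636 mol
Q = 0.09636 × 96500 = 9299 C
t = 9299 / 18.4 = 505.4 s = 0.140 h

0.140 h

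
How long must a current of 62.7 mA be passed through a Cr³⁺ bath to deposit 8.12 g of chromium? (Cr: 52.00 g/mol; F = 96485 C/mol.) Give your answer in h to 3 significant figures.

200 h

n(Cr) = 8.12 / 52.00 = 0.1562 mol
Cr³⁺ + 3e⁻ → Cr, so n(e⁻) = 3 × 0.1562 = 0.4686 mol
Q = 0.4686 × 96485 = 45210 C
t = Q / I = 45210 / 0.0627 = 7.211×10^5 s = 200 h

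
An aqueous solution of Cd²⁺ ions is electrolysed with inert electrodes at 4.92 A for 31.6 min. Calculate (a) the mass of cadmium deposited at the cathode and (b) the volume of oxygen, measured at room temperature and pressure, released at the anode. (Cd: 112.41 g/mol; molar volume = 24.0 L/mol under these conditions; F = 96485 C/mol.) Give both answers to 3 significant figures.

Q = 4.92 × 1896 = 9328 C; n(e⁻) = 9328 / 96485 = 0.09668 mol
Cathode: Cd²⁺ + 2e⁻ → Cd → n(Cd) = 0.09668/2 = 0.04834 mol → 5.43 g
Anode: 2H₂O → O₂ + 4H⁺ + 4e⁻ → n(O₂) = 0.09668/4 = 0.02417 mol → 0.580 L

5.43 g Cd; 0.580 L O₂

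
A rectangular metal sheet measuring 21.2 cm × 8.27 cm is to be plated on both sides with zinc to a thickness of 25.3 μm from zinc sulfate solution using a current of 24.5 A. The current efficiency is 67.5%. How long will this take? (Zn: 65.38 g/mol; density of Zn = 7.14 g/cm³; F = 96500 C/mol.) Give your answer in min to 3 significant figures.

Plated area = 2 × 21.2 × 8.27 = 350.6 cm²
Volume = 350.6 × 25.3×10⁻⁴ cm = 0.8870 cm³
m(Zn) = 0.8870 × 7.14 = 6.333 g
n(Zn) = 6.333 / 65.38 = 0.09686 mol; n(e⁻) = 2 × 0.09686 = 0.1937 mol
Q = 0.1937 × 96500 / 0.675 = 27690 C
t = 27690 / 24.5 = 1130 s = 18.8 min

18.8 min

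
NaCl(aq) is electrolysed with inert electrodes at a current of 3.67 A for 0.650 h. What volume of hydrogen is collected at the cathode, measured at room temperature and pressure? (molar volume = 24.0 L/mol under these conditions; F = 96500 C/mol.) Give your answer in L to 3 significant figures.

Q = 3.67 A × 2340 s = 8588 C
n(e⁻) = 8588 / 96500 = 0.08899 mol
2H⁺ + 2e⁻ → H₂, so n(H₂) = 0.08899 / 2 = 0.04450 mol
V = 0.04450 × 24.0 = 1.068 L

1.07 L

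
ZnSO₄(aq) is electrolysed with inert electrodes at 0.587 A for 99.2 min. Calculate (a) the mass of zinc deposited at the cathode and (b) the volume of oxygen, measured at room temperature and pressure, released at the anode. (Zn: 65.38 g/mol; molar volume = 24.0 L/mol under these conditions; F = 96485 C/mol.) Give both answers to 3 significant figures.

Q = 0.587 × 5952 = 3494 C; n(e⁻) = 3494 / 96485 = 0.03621 mol
Cathode: Zn²⁺ + 2e⁻ → Zn → n(Zn) = 0.03621/2 = 0.01811 mol → 1.18 g
Anode: 2H₂O → O₂ + 4H⁺ + 4e⁻ → n(O₂) = 0.03621/4 = 0.009053 mol → 0.217 L

1.18 g Zn; 0.217 L O₂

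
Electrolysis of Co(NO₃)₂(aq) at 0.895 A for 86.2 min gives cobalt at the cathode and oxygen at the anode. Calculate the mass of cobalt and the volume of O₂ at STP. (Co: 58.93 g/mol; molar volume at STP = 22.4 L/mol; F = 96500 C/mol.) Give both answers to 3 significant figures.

1.41 g Co; 0.269 L O₂

Q = 0.895 × 5172 = 4629 C; n(e⁻) = 4629 / 96500 = 0.04797 mol
Cathode: Co²⁺ + 2e⁻ → Co → n(Co) = 0.04797/2 = 0.02399 mol → 1.41 g
Anode: 2H₂O → O₂ + 4H⁺ + 4e⁻ → n(O₂) = 0.04797/4 = 0.01199 mol → 0.269 L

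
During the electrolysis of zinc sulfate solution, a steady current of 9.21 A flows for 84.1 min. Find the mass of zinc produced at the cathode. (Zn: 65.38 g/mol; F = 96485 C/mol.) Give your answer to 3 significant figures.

Charge passed = 9.21 × 5046 = 46470 C
Moles of electrons = 46470 / 96485 = 0.4816 mol
Zn²⁺ + 2e⁻ → Zn, so n(Zn) = 0.4816 / 2 = 0.2408 mol
m = 0.2408 × 65.38 = 15.7 g

15.7 g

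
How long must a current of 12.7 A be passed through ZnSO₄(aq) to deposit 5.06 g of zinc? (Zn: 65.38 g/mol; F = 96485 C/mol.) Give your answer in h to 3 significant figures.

0.327 h

n(Zn) = 5.06 / 65.38 = 0.07739 mol
Zn²⁺ + 2e⁻ → Zn, so n(e⁻) = 2 × 0.07739 = 0.1548 mol
Q = 0.1548 × 96485 = 14940 C
t = Q / I = 14940 / 12.7 = 1176 s = 0.327 h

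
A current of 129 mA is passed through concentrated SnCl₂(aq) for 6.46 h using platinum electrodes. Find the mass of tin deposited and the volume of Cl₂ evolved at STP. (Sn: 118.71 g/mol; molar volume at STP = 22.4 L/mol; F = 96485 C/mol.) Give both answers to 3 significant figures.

1.85 g Sn; 0.348 L Cl₂

Q = 0.129 × 23256 = 3000 C; n(e⁻) = 3000 / 96485 = 0.03109 mol
Cathode: Sn²⁺ + 2e⁻ → Sn → n(Sn) = 0.03109/2 = 0.01555 mol → 1.85 g
Anode: 2Cl⁻ → Cl₂ + 2e⁻ → n(Cl₂) = 0.03109/2 = 0.01555 mol → 0.348 L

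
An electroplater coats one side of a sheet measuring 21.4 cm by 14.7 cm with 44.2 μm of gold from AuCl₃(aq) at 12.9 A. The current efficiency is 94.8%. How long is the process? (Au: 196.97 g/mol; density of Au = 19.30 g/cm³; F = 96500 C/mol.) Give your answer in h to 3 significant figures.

Plated area = 21.4 × 14.7 = 314.6 cm²
Volume = 314.6 × 44.2×10⁻⁴ cm = 1.391 cm³
m(Au) = 1.391 × 19.30 = 26.85 g
n(Au) = 26.85 / 196.97 = 0.1363 mol; n(e⁻) = 3 × 0.1363 = 0.4089 mol
Q = 0.4089 × 96500 / 0.948 = 41620 C
t = 41620 / 12.9 = 3226 s = 0.896 h

0.896 h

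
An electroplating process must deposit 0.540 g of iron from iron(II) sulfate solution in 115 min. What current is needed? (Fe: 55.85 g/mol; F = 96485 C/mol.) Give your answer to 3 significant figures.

n(Fe) = 0.540 / 55.85 = 0.009669 mol
Fe²⁺ + 2e⁻ → Fe, so n(e⁻) = 2 × 0.009669 = 0.01934 mol
Q = 0.01934 × 96485 = 1866 C
I = Q / t = 1866 / 6900 s = 0.270 A

0.270 A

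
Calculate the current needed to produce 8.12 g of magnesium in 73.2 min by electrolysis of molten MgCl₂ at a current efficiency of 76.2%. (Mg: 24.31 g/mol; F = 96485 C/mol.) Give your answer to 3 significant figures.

n(Mg) = 8.12 / 24.31 = 0.3340 mol
Mg²⁺ + 2e⁻ → Mg, so n(e⁻) = 2 × 0.3340 = 0.6680 mol
Q = 0.6680 × 96485 / 0.762 = 84580 C
I = Q / t = 84580 / 4392 s = 19.3 A

19.3 A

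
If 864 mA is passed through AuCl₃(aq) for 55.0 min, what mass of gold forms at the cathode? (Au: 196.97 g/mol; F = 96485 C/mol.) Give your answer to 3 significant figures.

Charge passed = 0.864 × 3300 = 2851 C
n(e⁻) = Q/F = 2851/96485 = 0.02955 mol
Au³⁺ + 3e⁻ → Au, so n(Au) = 0.02955 / 3 = 0.009850 mol
m = 0.009850 × 196.97 = 1.94 g

1.94 g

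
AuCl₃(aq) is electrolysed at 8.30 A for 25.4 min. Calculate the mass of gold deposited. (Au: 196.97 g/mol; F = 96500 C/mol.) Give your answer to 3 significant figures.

Charge passed = 8.30 × 1524 = 12650 C
n(e⁻) = 12650 / 96500 = 0.1311 mol
Au³⁺ + 3e⁻ → Au, so n(Au) = 0.1311 / 3 = 0.04370 mol
m = 0.04370 × 196.97 = 8.61 g

8.61 g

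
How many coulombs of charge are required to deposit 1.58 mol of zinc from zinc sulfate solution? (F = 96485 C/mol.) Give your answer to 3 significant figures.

3.05×10^5 C

Zn²⁺ + 2e⁻ → Zn, so n(e⁻) = 2 × 1.58 = 3.160 mol
Q = 3.160 × 96485 = 3.049×10^5 C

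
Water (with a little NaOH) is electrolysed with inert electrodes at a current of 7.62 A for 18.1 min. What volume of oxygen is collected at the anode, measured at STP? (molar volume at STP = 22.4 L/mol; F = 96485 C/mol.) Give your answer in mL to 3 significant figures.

480 mL

Q = 7.62 A × 1086 s = 8275 C
n(e⁻) = 8275 / 96485 = 0.08576 mol
2H₂O → O₂ + 4H⁺ + 4e⁻, so n(O₂) = 0.08576 / 4 = 0.02144 mol
V = 0.02144 × 22.4 = 0.4803 L
= 480 mL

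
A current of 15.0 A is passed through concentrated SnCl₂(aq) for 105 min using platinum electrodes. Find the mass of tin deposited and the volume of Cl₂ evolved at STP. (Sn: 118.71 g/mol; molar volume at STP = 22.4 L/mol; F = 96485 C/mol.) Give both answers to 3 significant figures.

58.1 g Sn; 11.0 L Cl₂

Q = 15.0 × 6300 = 94500 C; n(e⁻) = 94500 / 96485 = 0.9794 mol
Cathode: Sn²⁺ + 2e⁻ → Sn → n(Sn) = 0.9794/2 = 0.4897 mol → 58.1 g
Anode: 2Cl⁻ → Cl₂ + 2e⁻ → n(Cl₂) = 0.9794/2 = 0.4897 mol → 11.0 L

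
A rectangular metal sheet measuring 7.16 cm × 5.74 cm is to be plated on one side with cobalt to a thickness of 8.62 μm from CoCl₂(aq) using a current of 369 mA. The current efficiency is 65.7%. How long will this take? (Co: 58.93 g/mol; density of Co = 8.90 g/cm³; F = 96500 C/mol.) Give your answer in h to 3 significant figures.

1.18 h

Plated area = 7.16 × 5.74 = 41.10 cm²
Volume = 41.10 × 8.62×10⁻⁴ cm = 0.03543 cm³
m(Co) = 0.03543 × 8.90 = 0.3153 g
n(Co) = 0.3153 / 58.93 = 0.005350 mol; n(e⁻) = 2 × 0.005350 = 0.01070 mol
Q = 0.01070 × 96500 / 0.657 = 1572 C
t = 1572 / 0.369 = 4260 s = 1.18 h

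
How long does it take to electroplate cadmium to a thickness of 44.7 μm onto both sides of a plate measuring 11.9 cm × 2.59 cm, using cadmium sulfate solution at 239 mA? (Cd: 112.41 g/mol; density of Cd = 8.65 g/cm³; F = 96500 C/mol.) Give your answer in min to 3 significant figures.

Plated area = 2 × 11.9 × 2.59 = 61.64 cm²
Volume = 61.64 × 44.7×10⁻⁴ cm = 0.2755 cm³
m(Cd) = 0.2755 × 8.65 = 2.383 g
n(Cd) = 2.383 / 112.41 = 0.02120 mol; n(e⁻) = 2 × 0.02120 = 0.04240 mol
Q = 0.04240 × 96500 = 4092 C
t = 4092 / 0.239 = 17120 s = 285 min

285 min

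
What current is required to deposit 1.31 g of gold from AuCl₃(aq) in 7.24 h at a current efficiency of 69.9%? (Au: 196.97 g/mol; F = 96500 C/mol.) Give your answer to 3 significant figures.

0.106 A

n(Au) = 1.31 / 196.97 = 0.006651 mol
Au³⁺ + 3e⁻ → Au, so n(e⁻) = 3 × 0.006651 = 0.01995 mol
Q = 0.01995 × 96500 / 0.699 = 2754 C
I = Q / t = 2754 / 26064 s = 0.106 A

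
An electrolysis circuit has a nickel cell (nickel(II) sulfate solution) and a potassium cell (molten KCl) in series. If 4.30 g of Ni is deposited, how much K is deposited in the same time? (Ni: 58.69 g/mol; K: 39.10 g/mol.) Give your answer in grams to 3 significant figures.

5.73 g

n(Ni) = 4.30 / 58.69 = 0.07327 mol
Ni²⁺ + 2e⁻ → Ni, so n(e⁻) = 2 × 0.07327 = 0.1465 mol
The cells are in series, so the same charge (and hence the same n(e⁻) = 0.1465 mol) passes through both.
K⁺ + e⁻ → K, so n(K) = 0.1465 mol
m(K) = 0.1465 × 39.10 = 5.73 g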